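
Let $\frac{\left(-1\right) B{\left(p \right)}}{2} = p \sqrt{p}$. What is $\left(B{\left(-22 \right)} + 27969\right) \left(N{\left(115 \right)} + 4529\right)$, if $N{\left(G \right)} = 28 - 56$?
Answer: $125888469 + 198044 i \sqrt{22} \approx 1.2589 \cdot 10^{8} + 9.2891 \cdot 10^{5} i$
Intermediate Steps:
$N{\left(G \right)} = -28$ ($N{\left(G \right)} = 28 - 56 = -28$)
$B{\left(p \right)} = - 2 p^{\frac{3}{2}}$ ($B{\left(p \right)} = - 2 p \sqrt{p} = - 2 p^{\frac{3}{2}}$)
$\left(B{\left(-22 \right)} + 27969\right) \left(N{\left(115 \right)} + 4529\right) = \left(- 2 \left(-22\right)^{\frac{3}{2}} + 27969\right) \left(-28 + 4529\right) = \left(- 2 \left(- 22 i \sqrt{22}\right) + 27969\right) 4501 = \left(44 i \sqrt{22} + 27969\right) 4501 = \left(27969 + 44 i \sqrt{22}\right) 4501 = 125888469 + 198044 i \sqrt{22}$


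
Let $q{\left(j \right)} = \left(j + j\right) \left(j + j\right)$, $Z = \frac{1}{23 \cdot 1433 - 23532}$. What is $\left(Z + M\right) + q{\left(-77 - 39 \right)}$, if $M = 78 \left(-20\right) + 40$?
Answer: $\frac{493069809}{9427} \approx 52304.0$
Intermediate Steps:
$Z = \frac{1}{9427}$ ($Z = \frac{1}{32959 - 23532} = \frac{1}{9427} \approx 0.00010608$)
$M = -1520$ ($M = -1560 + 40 = -1520$)
$q{\left(j \right)} = 4 j^{2}$ ($q{\left(j \right)} = 2 j 2 j = 4 j^{2}$)
$\left(Z + M\right) + q{\left(-77 - 39 \right)} = \left(\frac{1}{9427} - 1520\right) + 4 \left(-77 - 39\right)^{2} = - \frac{14329039}{9427} + 4 \left(-116\right)^{2} = - \frac{14329039}{9427} + 4 \cdot 13456 = - \frac{14329039}{9427} + 53824 = \frac{493069809}{9427}$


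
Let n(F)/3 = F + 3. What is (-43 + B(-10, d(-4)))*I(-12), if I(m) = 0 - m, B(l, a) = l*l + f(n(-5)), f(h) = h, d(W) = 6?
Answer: 612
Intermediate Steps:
n(F) = 9 + 3*F (n(F) = 3*(F + 3) = 3*(3 + F) = 9 + 3*F)
B(l, a) = -6 + l² (B(l, a) = l*l + (9 + 3*(-5)) = l² + (9 - 15) = l² - 6 = -6 + l²)
I(m) = -m
(-43 + B(-10, d(-4)))*I(-12) = (-43 + (-6 + (-10)²))*(-1*(-12)) = (-43 + (-6 + 100))*12 = (-43 + 94)*12 = 51*12 = 612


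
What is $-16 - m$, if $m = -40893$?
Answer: $40877$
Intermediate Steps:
$-16 - m = -16 - -40893 = -16 + 40893 = 40877$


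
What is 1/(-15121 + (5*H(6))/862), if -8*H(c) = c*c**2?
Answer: -862/13034437 ≈ -6.6133e-5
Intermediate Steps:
H(c) = -c**3/8 (H(c) = -c*c**2/8 = -c**3/8)
1/(-15121 + (5*H(6))/862) = 1/(-15121 + (5*(-1/8*6**3))/862) = 1/(-15121 + (5*(-1/8*216))*(1/862)) = 1/(-15121 + (5*(-27))*(1/862)) = 1/(-15121 - 135*1/862) = 1/(-15121 - 135/862) = 1/(-13034437/862) = -862/13034437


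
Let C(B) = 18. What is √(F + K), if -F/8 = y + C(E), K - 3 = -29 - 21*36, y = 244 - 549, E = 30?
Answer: √1514 ≈ 38.910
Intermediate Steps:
y = -305
K = -782 (K = 3 + (-29 - 21*36) = 3 + (-29 - 756) = 3 - 785 = -782)
F = 2296 (F = -8*(-305 + 18) = -8*(-287) = 2296)
√(F + K) = √(2296 - 782) = √1514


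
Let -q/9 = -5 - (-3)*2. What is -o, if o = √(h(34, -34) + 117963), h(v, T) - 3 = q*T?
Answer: -16*√462 ≈ -343.91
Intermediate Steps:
q = -9 (q = -9*(-5 - (-3)*2) = -9*(-5 - 1*(-6)) = -9*(-5 + 6) = -9*1 = -9)
h(v, T) = 3 - 9*T
o = 16*√462 (o = √((3 - 9*(-34)) + 117963) = √((3 + 306) + 117963) = √(309 + 117963) = √118272 = 16*√462 ≈ 343.91)
-o = -16*√462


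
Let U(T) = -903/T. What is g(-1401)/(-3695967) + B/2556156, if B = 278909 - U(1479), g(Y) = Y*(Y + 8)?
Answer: -108397976216161/258755657437002 ≈ -0.41892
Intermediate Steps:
g(Y) = Y*(8 + Y)
B = 137502438/493 (B = 278909 - (-903)/1479 = 278909 - 1*(-301/493) = 278909 + 301/493 = 137502438/493 ≈ 2.7891e+5)
g(-1401)/(-3695967) + B/2556156 = -1401*(8 - 1401)/(-3695967) + (137502438/493)/2556156 = -1401*(-1393)*(-1/3695967) + (137502438/493)*(1/2556156) = 1951593*(-1/3695967) + 22917073/210030818 = -650531/1231989 + 22917073/210030818 = -108397976216161/258755657437002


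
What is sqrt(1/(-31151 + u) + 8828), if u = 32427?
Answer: sqrt(3593384751)/638 ≈ 93.957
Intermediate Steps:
sqrt(1/(-31151 + u) + 8828) = sqrt(1/(-31151 + 32427) + 8828) = sqrt(1/1276 + 8828) = sqrt(11264529/1276) = sqrt(3593384751)/638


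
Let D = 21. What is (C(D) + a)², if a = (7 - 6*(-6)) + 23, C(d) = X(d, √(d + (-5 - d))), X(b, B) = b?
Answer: 7569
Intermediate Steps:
C(d) = d
a = 66 (a = (7 + 36) + 23 = 43 + 23 = 66)
(C(D) + a)² = (21 + 66)² = 87² = 7569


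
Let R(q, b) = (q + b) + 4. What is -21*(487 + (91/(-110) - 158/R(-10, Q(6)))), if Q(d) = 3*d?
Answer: -546322/55 ≈ -9933.1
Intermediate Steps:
R(q, b) = 4 + b + q (R(q, b) = (b + q) + 4 = 4 + b + q)
-21*(487 + (91/(-110) - 158/R(-10, Q(6)))) = -21*(487 + (91/(-110) - 158/(4 + 3*6 - 10))) = -21*(487 + (91*(-1/110) - 158/(4 + 18 - 10))) = -21*(487 + (-91/110 - 158/12)) = -21*(487 + (-91/110 - 158*1/12)) = -21*(487 + (-91/110 - 79/6)) = -21*(487 - 2309/165) = -21*78046/165 = -546322/55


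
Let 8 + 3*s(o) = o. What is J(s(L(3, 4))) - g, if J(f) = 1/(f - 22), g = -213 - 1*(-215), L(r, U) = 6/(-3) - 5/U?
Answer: -210/103 ≈ -2.0388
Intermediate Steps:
L(r, U) = -2 - 5/U (L(r, U) = 6*(-⅓) - 5/U = -2 - 5/U)
s(o) = -8/3 + o/3
g = 2 (g = -213 + 215 = 2)
J(f) = 1/(-22 + f)
J(s(L(3, 4))) - g = 1/(-22 + (-8/3 + (-2 - 5/4)/3)) - 1*2 = 1/(-22 + (-8/3 + (-2 - 5*¼)/3)) - 2 = 1/(-22 + (-8/3 + (-2 - 5/4)/3)) - 2 = 1/(-22 + (-8/3 + (⅓)*(-13/4))) - 2 = 1/(-22 + (-8/3 - 13/12)) - 2 = 1/(-22 - 15/4) - 2 = 1/(-103/4) - 2 = -4/103 - 2 = -210/103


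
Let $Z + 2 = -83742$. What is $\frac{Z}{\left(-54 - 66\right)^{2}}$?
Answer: $- \frac{2617}{450} \approx -5.8156$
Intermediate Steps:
$Z = -83744$ ($Z = -2 - 83742 = -83744$)
$\frac{Z}{\left(-54 - 66\right)^{2}} = - \frac{83744}{\left(-54 - 66\right)^{2}} = - \frac{83744}{\left(-120\right)^{2}} = - \frac{83744}{14400} = \left(-83744\right) \frac{1}{14400} = - \frac{2617}{450}$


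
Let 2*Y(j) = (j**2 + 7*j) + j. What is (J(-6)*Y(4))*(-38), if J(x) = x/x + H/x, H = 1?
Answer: -760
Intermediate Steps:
J(x) = 1 + 1/x (J(x) = x/x + 1/x = 1 + 1/x)
Y(j) = j**2/2 + 4*j (Y(j) = ((j**2 + 7*j) + j)/2 = (j**2 + 8*j)/2 = j**2/2 + 4*j)
(J(-6)*Y(4))*(-38) = (((1 - 6)/(-6))*((1/2)*4*(8 + 4)))*(-38) = ((-1/6*(-5))*((1/2)*4*12))*(-38) = ((5/6)*24)*(-38) = 20*(-38) = -760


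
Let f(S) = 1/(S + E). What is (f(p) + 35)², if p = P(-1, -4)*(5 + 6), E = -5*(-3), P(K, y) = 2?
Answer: 1679616/1369 ≈ 1226.9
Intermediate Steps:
E = 15
p = 22 (p = 2*(5 + 6) = 2*11 = 22)
f(S) = 1/(15 + S) (f(S) = 1/(S + 15) = 1/(15 + S))
(f(p) + 35)² = (1/(15 + 22) + 35)² = (1/37 + 35)² = (1296/37)² = 1679616/1369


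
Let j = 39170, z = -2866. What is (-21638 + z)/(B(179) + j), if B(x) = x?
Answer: -24504/39349 ≈ -0.62274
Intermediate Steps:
(-21638 + z)/(B(179) + j) = (-21638 - 2866)/(179 + 39170) = -24504/39349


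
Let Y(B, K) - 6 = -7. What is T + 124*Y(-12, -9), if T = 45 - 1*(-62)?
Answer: -17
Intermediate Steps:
Y(B, K) = -1 (Y(B, K) = 6 - 7 = -1)
T = 107 (T = 45 + 62 = 107)
T + 124*Y(-12, -9) = 107 + 124*(-1) = 107 - 124 = -17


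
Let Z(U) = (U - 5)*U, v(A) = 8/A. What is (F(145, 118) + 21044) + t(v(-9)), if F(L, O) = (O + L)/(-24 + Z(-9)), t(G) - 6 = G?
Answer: 6441817/306 ≈ 21052.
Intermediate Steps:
t(G) = 6 + G
Z(U) = U*(-5 + U) (Z(U) = (-5 + U)*U = U*(-5 + U))
F(L, O) = L/102 + O/102 (F(L, O) = (O + L)/(-24 - 9*(-5 - 9)) = (L + O)/(-24 - 9*(-14)) = (L + O)/(-24 + 126) = (L + O)/102 = (L + O)*(1/102) = L/102 + O/102)
(F(145, 118) + 21044) + t(v(-9)) = (((1/102)*145 + (1/102)*118) + 21044) + (6 + 8/(-9)) = ((145/102 + 59/51) + 21044) + (6 + 8*(-⅑)) = (263/102 + 21044) + (6 - 8/9) = 2146751/102 + 46/9 = 6441817/306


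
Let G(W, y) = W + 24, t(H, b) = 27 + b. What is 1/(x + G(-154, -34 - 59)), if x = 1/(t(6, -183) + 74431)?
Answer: -74275/9655749 ≈ -0.0076923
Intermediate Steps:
G(W, y) = 24 + W
x = 1/74275 (x = 1/((27 - 183) + 74431) = 1/(-156 + 74431) = 1/74275 ≈ 1.3463e-5)
1/(x + G(-154, -34 - 59)) = 1/(1/74275 + (24 - 154)) = 1/(1/74275 - 130) = 1/(-9655749/74275) = -74275/9655749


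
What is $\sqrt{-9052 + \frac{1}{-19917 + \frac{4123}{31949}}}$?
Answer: $\frac{i \sqrt{3665230612429847079590}}{636324110} \approx 95.142 i$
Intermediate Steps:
$\sqrt{-9052 + \frac{1}{-19917 + \frac{4123}{31949}}} = \sqrt{-9052 + \frac{1}{- \frac{636324110}{31949}}} = \sqrt{-9052 - \frac{31949}{636324110}} = \sqrt{- \frac{5760005875669}{636324110}} = \frac{i \sqrt{3665230612429847079590}}{636324110}$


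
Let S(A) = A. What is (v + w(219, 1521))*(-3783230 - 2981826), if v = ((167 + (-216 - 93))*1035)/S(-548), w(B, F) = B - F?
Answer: 958145028864/137 ≈ 6.9938e+9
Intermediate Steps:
v = 73485/274 (v = ((167 + (-216 - 93))*1035)/(-548) = ((167 - 309)*1035)*(-1/548) = -142*1035*(-1/548) = -146970*(-1/548) = 73485/274 ≈ 268.19)
(v + w(219, 1521))*(-3783230 - 2981826) = (73485/274 + (219 - 1*1521))*(-3783230 - 2981826) = (73485/274 + (219 - 1521))*(-6765056) = (73485/274 - 1302)*(-6765056) = -283263/274*(-6765056) = 958145028864/137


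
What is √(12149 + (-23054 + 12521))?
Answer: 4*√101 ≈ 40.200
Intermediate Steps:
√(12149 + (-23054 + 12521)) = √(12149 - 10533) = √1616 = 4*√101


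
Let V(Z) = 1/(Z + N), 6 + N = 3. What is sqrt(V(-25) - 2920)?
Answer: I*sqrt(572327)/14 ≈ 54.037*I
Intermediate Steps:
N = -3 (N = -6 + 3 = -3)
V(Z) = 1/(-3 + Z) (V(Z) = 1/(Z - 3) = 1/(-3 + Z))
sqrt(V(-25) - 2920) = sqrt(1/(-3 - 25) - 2920) = sqrt(1/(-28) - 2920) = sqrt(-1/28 - 2920) = sqrt(-81761/28) = I*sqrt(572327)/14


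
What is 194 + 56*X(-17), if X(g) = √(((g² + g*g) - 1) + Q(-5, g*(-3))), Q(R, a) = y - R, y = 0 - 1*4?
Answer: 194 + 952*√2 ≈ 1540.3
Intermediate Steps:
y = -4 (y = 0 - 4 = -4)
Q(R, a) = -4 - R
X(g) = √2*√(g²) (X(g) = √(((g² + g*g) - 1) + (-4 - 1*(-5))) = √(((g² + g²) - 1) + (-4 + 5)) = √((2*g² - 1) + 1) = √((-1 + 2*g²) + 1) = √(2*g²) = √2*√(g²))
194 + 56*X(-17) = 194 + 56*(√2*√((-17)²)) = 194 + 56*(√2*√289) = 194 + 56*(√2*17) = 194 + 56*(17*√2) = 194 + 952*√2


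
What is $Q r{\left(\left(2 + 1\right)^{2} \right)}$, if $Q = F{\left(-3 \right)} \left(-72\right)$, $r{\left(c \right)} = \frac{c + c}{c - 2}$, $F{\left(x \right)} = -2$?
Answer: $\frac{2592}{7} \approx 370.29$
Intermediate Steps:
$r{\left(c \right)} = \frac{2 c}{-2 + c}$
$Q = 144$ ($Q = \left(-2\right) \left(-72\right) = 144$)
$Q r{\left(\left(2 + 1\right)^{2} \right)} = 144 \frac{2 \left(2 + 1\right)^{2}}{-2 + \left(2 + 1\right)^{2}} = 144 \frac{2 \cdot 3^{2}}{-2 + 3^{2}} = 144 \cdot 2 \cdot 9 \frac{1}{-2 + 9} = 144 \cdot 2 \cdot 9 \cdot \frac{1}{7} = 144 \cdot \frac{18}{7} = \frac{2592}{7}$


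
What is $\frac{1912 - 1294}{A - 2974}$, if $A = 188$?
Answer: $- \frac{309}{1393} \approx -0.22182$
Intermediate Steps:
$\frac{1912 - 1294}{A - 2974} = \frac{1912 - 1294}{188 - 2974} = \frac{618}{-2786} = 618 \left(- \frac{1}{2786}\right) = - \frac{309}{1393}$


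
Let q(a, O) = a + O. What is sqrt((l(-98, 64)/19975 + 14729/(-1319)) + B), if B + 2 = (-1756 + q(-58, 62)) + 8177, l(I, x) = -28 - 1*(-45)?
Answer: sqrt(616038124032967)/309965 ≈ 80.074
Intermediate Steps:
q(a, O) = O + a
l(I, x) = 17 (l(I, x) = -28 + 45 = 17)
B = 6423 (B = -2 + ((-1756 + (62 - 58)) + 8177) = -2 + ((-1756 + 4) + 8177) = -2 + (-1752 + 8177) = -2 + 6425 = 6423)
sqrt((l(-98, 64)/19975 + 14729/(-1319)) + B) = sqrt((17/19975 + 14729/(-1319)) + 6423) = sqrt((17*(1/19975) + 14729*(-1/1319)) + 6423) = sqrt((1/1175 - 14729/1319) + 6423) = sqrt(-17305256/1549825 + 6423) = sqrt(9937220719/1549825) = sqrt(616038124032967)/309965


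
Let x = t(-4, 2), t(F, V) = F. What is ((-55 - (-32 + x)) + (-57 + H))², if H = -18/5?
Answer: 158404/25 ≈ 6336.2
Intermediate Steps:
H = -18/5 (H = -18*⅕ = -18/5 ≈ -3.6000)
x = -4
((-55 - (-32 + x)) + (-57 + H))² = ((-55 - (-32 - 4)) + (-57 - 18/5))² = ((-55 - 1*(-36)) - 303/5)² = ((-55 + 36) - 303/5)² = (-19 - 303/5)² = (-398/5)² = 158404/25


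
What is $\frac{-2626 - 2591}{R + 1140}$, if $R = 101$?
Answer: $- \frac{5217}{1241} \approx -4.2039$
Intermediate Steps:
$\frac{-2626 - 2591}{R + 1140} = \frac{-2626 - 2591}{101 + 1140} = - \frac{5217}{1241}$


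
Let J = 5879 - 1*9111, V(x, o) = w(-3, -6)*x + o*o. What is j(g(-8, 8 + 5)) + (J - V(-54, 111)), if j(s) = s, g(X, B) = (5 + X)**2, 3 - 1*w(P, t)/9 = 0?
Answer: -14086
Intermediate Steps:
w(P, t) = 27 (w(P, t) = 27 - 9*0 = 27 + 0 = 27)
V(x, o) = o**2 + 27*x (V(x, o) = 27*x + o*o = 27*x + o**2 = o**2 + 27*x)
J = -3232 (J = 5879 - 9111 = -3232)
j(g(-8, 8 + 5)) + (J - V(-54, 111)) = (5 - 8)**2 + (-3232 - (111**2 + 27*(-54))) = (-3)**2 + (-3232 - (12321 - 1458)) = 9 + (-3232 - 1*10863) = 9 + (-3232 - 10863) = 9 - 14095 = -14086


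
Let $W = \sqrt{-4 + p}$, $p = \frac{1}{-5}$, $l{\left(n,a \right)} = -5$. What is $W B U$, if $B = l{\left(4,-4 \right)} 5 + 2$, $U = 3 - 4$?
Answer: $\frac{23 i \sqrt{105}}{5} \approx 47.136 i$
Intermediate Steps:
$U = -1$ ($U = 3 - 4 = -1$)
$B = -23$ ($B = \left(-5\right) 5 + 2 = -25 + 2 = -23$)
$p = - \frac{1}{5} \approx -0.2$
$W = \frac{i \sqrt{105}}{5}$ ($W = \sqrt{-4 - \frac{1}{5}} = \sqrt{- \frac{21}{5}} = \frac{i \sqrt{105}}{5} \approx 2.0494 i$)
$W B U = \frac{i \sqrt{105}}{5} \left(-23\right) \left(-1\right) = - \frac{23 i \sqrt{105}}{5} \left(-1\right) = \frac{23 i \sqrt{105}}{5}$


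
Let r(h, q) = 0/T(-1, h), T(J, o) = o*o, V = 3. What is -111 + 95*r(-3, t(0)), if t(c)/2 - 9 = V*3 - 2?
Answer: -111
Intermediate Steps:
T(J, o) = o²
t(c) = 32 (t(c) = 18 + 2*(3*3 - 2) = 18 + 2*(9 - 2) = 18 + 2*7 = 18 + 14 = 32)
r(h, q) = 0 (r(h, q) = 0/(h²) = 0/h² = 0)
-111 + 95*r(-3, t(0)) = -111 + 95*0 = -111 + 0 = -111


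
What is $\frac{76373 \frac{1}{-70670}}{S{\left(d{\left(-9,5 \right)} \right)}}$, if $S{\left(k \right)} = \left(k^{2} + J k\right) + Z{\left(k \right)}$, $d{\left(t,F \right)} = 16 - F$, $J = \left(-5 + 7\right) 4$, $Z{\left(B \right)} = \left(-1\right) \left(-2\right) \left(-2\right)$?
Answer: $- \frac{76373}{14487350} \approx -0.0052717$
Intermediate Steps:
$Z{\left(B \right)} = -4$ ($Z{\left(B \right)} = 2 \left(-2\right) = -4$)
$J = 8$ ($J = 2 \cdot 4 = 8$)
$S{\left(k \right)} = -4 + k^{2} + 8 k$ ($S{\left(k \right)} = \left(k^{2} + 8 k\right) - 4 = -4 + k^{2} + 8 k$)
$\frac{76373 \frac{1}{-70670}}{S{\left(d{\left(-9,5 \right)} \right)}} = \frac{76373 \frac{1}{-70670}}{-4 + \left(16 - 5\right)^{2} + 8 \left(16 - 5\right)} = \frac{76373 \left(- \frac{1}{70670}\right)}{-4 + \left(16 - 5\right)^{2} + 8 \left(16 - 5\right)} = - \frac{76373}{70670 \left(-4 + 11^{2} + 8 \cdot 11\right)} = - \frac{76373}{70670 \left(-4 + 121 + 88\right)} = - \frac{76373}{70670 \cdot 205} = \left(- \frac{76373}{70670}\right) \frac{1}{205} = - \frac{76373}{14487350}$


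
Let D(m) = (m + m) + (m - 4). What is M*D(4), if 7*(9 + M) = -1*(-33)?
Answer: -240/7 ≈ -34.286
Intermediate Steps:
M = -30/7 (M = -9 + (-1*(-33))/7 = -9 + (1/7)*33 = -9 + 33/7 = -30/7 ≈ -4.2857)
D(m) = -4 + 3*m (D(m) = 2*m + (-4 + m) = -4 + 3*m)
M*D(4) = -30*(-4 + 3*4)/7 = -30*(-4 + 12)/7 = -30/7*8 = -240/7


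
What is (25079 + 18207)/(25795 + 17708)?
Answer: 43286/43503 ≈ 0.99501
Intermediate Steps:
(25079 + 18207)/(25795 + 17708) = 43286/43503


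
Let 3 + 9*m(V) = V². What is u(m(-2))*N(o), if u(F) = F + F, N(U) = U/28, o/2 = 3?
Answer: 1/21 ≈ 0.047619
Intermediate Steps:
o = 6 (o = 2*3 = 6)
N(U) = U/28 (N(U) = U*(1/28) = U/28)
m(V) = -⅓ + V²/9
u(F) = 2*F
u(m(-2))*N(o) = (2*(-⅓ + (⅑)*(-2)²))*((1/28)*6) = (2*(-⅓ + (⅑)*4))*(3/14) = (2*(-⅓ + 4/9))*(3/14) = (2*(⅑))*(3/14) = (2/9)*(3/14) = 1/21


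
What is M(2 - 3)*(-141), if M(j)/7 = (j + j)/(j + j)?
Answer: -987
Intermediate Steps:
M(j) = 7 (M(j) = 7*((j + j)/(j + j)) = 7*((2*j)/((2*j))) = 7*((2*j)*(1/(2*j))) = 7*1 = 7)
M(2 - 3)*(-141) = 7*(-141) = -987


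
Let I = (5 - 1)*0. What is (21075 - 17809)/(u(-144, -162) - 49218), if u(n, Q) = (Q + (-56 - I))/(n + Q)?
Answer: -499698/7530245 ≈ -0.066359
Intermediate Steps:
I = 0 (I = 4*0 = 0)
u(n, Q) = (-56 + Q)/(Q + n) (u(n, Q) = (Q + (-56 - 1*0))/(n + Q) = (Q + (-56 + 0))/(Q + n) = (Q - 56)/(Q + n) = (-56 + Q)/(Q + n))
(21075 - 17809)/(u(-144, -162) - 49218) = (21075 - 17809)/((-56 - 162)/(-162 - 144) - 49218) = 3266/(-218/(-306) - 49218) = 3266/(-1/306*(-218) - 49218) = 3266/(109/153 - 49218) = 3266/(-7530245/153) = 3266*(-153/7530245) = -499698/7530245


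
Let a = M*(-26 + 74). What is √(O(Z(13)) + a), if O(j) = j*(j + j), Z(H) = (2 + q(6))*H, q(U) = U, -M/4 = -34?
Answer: 16*√110 ≈ 167.81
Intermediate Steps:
M = 136 (M = -4*(-34) = 136)
a = 6528 (a = 136*(-26 + 74) = 136*48 = 6528)
Z(H) = 8*H (Z(H) = (2 + 6)*H = 8*H)
O(j) = 2*j² (O(j) = j*(2*j) = 2*j²)
√(O(Z(13)) + a) = √(2*(8*13)² + 6528) = √(2*104² + 6528) = √(2*10816 + 6528) = √(21632 + 6528) = √28160 = 16*√110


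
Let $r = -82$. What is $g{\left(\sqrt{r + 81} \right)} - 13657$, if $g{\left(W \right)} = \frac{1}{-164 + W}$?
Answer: $- \frac{367332493}{26897} - \frac{i}{26897} \approx -13657.0 - 3.7179 \cdot 10^{-5} i$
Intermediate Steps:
$g{\left(\sqrt{r + 81} \right)} - 13657 = \frac{1}{-164 + \sqrt{-82 + 81}} - 13657 = \frac{1}{-164 + \sqrt{-1}} - 13657 = \frac{1}{-164 + i} - 13657 = \frac{-164 - i}{26897} - 13657 = -13657 + \frac{-164 - i}{26897}$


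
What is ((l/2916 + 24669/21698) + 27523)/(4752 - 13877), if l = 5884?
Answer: -17416174673/5773512330 ≈ -3.0166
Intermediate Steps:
((l/2916 + 24669/21698) + 27523)/(4752 - 13877) = ((5884/2916 + 24669/21698) + 27523)/(4752 - 13877) = ((5884*(1/2916) + 24669*(1/21698)) + 27523)/(-9125) = ((1471/729 + 24669/21698) + 27523)*(-1/9125) = (49901459/15817842 + 27523)*(-1/9125) = (435404366825/15817842)*(-1/9125) = -17416174673/5773512330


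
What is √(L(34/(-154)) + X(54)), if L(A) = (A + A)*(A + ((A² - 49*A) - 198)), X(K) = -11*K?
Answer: 4*I*√1123298561/5929 ≈ 22.611*I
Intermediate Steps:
L(A) = 2*A*(-198 + A² - 48*A) (L(A) = (2*A)*(A + (-198 + A² - 49*A)) = (2*A)*(-198 + A² - 48*A) = 2*A*(-198 + A² - 48*A))
√(L(34/(-154)) + X(54)) = √(2*(34/(-154))*(-198 + (34/(-154))² - 1632/(-154)) - 11*54) = √(2*(34*(-1/154))*(-198 + (34*(-1/154))² - 1632*(-1)/154) - 594) = √(2*(-17/77)*(-198 + (-17/77)² - 48*(-17/77)) - 594) = √(2*(-17/77)*(-198 + 289/5929 + 816/77) - 594) = √(2*(-17/77)*(-1110821/5929) - 594) = √(37767914/456533 - 594) = √(-233412688/456533) = 4*I*√1123298561/5929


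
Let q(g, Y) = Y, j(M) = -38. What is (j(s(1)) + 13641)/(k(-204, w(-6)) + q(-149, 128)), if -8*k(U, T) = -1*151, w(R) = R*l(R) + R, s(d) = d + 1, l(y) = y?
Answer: 108824/1175 ≈ 92.616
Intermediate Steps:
s(d) = 1 + d
w(R) = R + R² (w(R) = R*R + R = R² + R = R + R²)
k(U, T) = 151/8 (k(U, T) = -(-1)*151/8 = -⅛*(-151) = 151/8)
(j(s(1)) + 13641)/(k(-204, w(-6)) + q(-149, 128)) = (-38 + 13641)/(151/8 + 128) = 13603/(1175/8) = 13603*(8/1175) = 108824/1175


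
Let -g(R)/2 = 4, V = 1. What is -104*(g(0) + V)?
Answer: 728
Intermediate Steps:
g(R) = -8 (g(R) = -2*4 = -8)
-104*(g(0) + V) = -104*(-8 + 1) = -104*(-7) = 728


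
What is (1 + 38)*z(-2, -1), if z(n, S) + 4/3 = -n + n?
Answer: -52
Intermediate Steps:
z(n, S) = -4/3 (z(n, S) = -4/3 + (-n + n) = -4/3 + 0 = -4/3)
(1 + 38)*z(-2, -1) = (1 + 38)*(-4/3) = 39*(-4/3) = -52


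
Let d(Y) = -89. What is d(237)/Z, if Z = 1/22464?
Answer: -1999296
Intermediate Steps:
Z = 1/22464 ≈ 4.4516e-5
d(237)/Z = -89/1/22464 = -89*22464 = -1999296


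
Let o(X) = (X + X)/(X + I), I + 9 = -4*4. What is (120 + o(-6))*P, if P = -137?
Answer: -511284/31 ≈ -16493.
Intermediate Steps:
I = -25 (I = -9 - 4*4 = -9 - 16 = -25)
o(X) = 2*X/(-25 + X) (o(X) = (X + X)/(X - 25) = (2*X)/(-25 + X) = 2*X/(-25 + X))
(120 + o(-6))*P = (120 + 2*(-6)/(-25 - 6))*(-137) = (120 + 2*(-6)/(-31))*(-137) = (120 + 2*(-6)*(-1/31))*(-137) = (120 + 12/31)*(-137) = (3732/31)*(-137) = -511284/31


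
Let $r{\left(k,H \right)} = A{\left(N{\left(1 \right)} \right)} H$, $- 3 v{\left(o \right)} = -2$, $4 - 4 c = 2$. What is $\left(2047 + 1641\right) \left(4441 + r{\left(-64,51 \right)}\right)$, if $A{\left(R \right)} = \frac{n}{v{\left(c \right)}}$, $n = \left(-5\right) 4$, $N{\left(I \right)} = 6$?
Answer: $10735768$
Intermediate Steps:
$c = \frac{1}{2}$ ($c = 1 - \frac{1}{2} = \frac{1}{2} \approx 0.5$)
$v{\left(o \right)} = \frac{2}{3}$ ($v{\left(o \right)} = \left(- \frac{1}{3}\right) \left(-2\right) = \frac{2}{3}$)
$n = -20$
$A{\left(R \right)} = -30$ ($A{\left(R \right)} = - \frac{20}{\frac{2}{3}} = \left(-20\right) \frac{3}{2} = -30$)
$r{\left(k,H \right)} = - 30 H$
$\left(2047 + 1641\right) \left(4441 + r{\left(-64,51 \right)}\right) = \left(2047 + 1641\right) \left(4441 - 1530\right) = 3688 \left(4441 - 1530\right) = 3688 \cdot 2911 = 10735768$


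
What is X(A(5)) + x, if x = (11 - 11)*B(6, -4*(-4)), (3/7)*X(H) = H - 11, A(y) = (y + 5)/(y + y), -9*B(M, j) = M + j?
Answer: -70/3 ≈ -23.333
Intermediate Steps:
B(M, j) = -M/9 - j/9 (B(M, j) = -(M + j)/9 = -M/9 - j/9)
A(y) = (5 + y)/(2*y) (A(y) = (5 + y)/((2*y)) = (5 + y)*(1/(2*y)) = (5 + y)/(2*y))
X(H) = -77/3 + 7*H/3 (X(H) = 7*(H - 11)/3 = 7*(-11 + H)/3 = -77/3 + 7*H/3)
x = 0 (x = (11 - 11)*(-1/9*6 - (-4)*(-4)/9) = 0*(-2/3 - 1/9*16) = 0*(-2/3 - 16/9) = 0*(-22/9) = 0)
X(A(5)) + x = (-77/3 + 7*((1/2)*(5 + 5)/5)/3) + 0 = (-77/3 + 7*((1/2)*(1/5)*10)/3) + 0 = (-77/3 + (7/3)*1) + 0 = (-77/3 + 7/3) + 0 = -70/3 + 0 = -70/3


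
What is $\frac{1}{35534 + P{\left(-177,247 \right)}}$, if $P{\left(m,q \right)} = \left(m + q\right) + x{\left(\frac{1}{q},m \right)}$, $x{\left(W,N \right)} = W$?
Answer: $\frac{247}{8794189} \approx 2.8087 \cdot 10^{-5}$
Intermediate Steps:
$P{\left(m,q \right)} = m + q + \frac{1}{q}$ ($P{\left(m,q \right)} = \left(m + q\right) + \frac{1}{q} = m + q + \frac{1}{q}$)
$\frac{1}{35534 + P{\left(-177,247 \right)}} = \frac{1}{35534 + \left(-177 + 247 + \frac{1}{247}\right)} = \frac{1}{35534 + \frac{17291}{247}} = \frac{1}{\frac{8794189}{247}} = \frac{247}{8794189}$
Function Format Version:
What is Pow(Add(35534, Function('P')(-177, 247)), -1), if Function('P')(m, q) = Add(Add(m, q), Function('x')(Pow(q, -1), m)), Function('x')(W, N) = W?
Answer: Rational(247, 8794189) ≈ 2.8087e-5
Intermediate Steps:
Function('P')(m, q) = Add(m, q, Pow(q, -1)) (Function('P')(m, q) = Add(Add(m, q), Pow(q, -1)) = Add(m, q, Pow(q, -1)))
Pow(Add(35534, Function('P')(-177, 247)), -1) = Pow(Add(35534, Add(-177, 247, Pow(247, -1))), -1) = Pow(Add(35534, Add(-177, 247, Rational(1, 247))), -1) = Pow(Add(35534, Rational(17291, 247)), -1) = Pow(Rational(8794189, 247), -1) = Rational(247, 8794189)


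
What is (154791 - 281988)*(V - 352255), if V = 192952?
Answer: 20262863691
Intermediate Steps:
(154791 - 281988)*(V - 352255) = (154791 - 281988)*(192952 - 352255) = -127197*(-159303) = 20262863691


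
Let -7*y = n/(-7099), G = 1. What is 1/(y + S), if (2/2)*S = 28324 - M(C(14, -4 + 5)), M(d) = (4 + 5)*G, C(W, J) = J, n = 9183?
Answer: 49693/1407066478 ≈ 3.5317e-5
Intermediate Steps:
M(d) = 9 (M(d) = (4 + 5)*1 = 9*1 = 9)
y = 9183/49693 (y = -9183/(7*(-7099)) = -9183*(-1)/(7*7099) = -1/7*(-9183/7099) = 9183/49693 ≈ 0.18479)
S = 28315 (S = 28324 - 1*9 = 28324 - 9 = 28315)
1/(y + S) = 1/(9183/49693 + 28315) = 1/(1407066478/49693) = 49693/1407066478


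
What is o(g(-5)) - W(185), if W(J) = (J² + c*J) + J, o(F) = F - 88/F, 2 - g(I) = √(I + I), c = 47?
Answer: 3*(-28768*I - 14367*√10)/(√10 + 2*I) ≈ -43116.0 - 23.039*I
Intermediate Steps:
g(I) = 2 - √2*√I (g(I) = 2 - √(I + I) = 2 - √(2*I) = 2 - √2*√I)
o(F) = F - 88/F
W(J) = J² + 48*J (W(J) = (J² + 47*J) + J = J² + 48*J)
o(g(-5)) - W(185) = ((2 - √2*√(-5)) - 88/(2 - √2*√(-5))) - 185*(48 + 185) = ((2 - √2*I*√5) - 88/(2 - √2*I*√5)) - 185*233 = ((2 - I*√10) - 88/(2 - I*√10)) - 1*43105 = (2 - 88/(2 - I*√10) - I*√10) - 43105 = -43103 - 88/(2 - I*√10) - I*√10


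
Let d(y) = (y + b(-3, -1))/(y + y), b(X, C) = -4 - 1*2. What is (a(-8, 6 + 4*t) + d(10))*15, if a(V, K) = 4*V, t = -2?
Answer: -477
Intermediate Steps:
b(X, C) = -6 (b(X, C) = -4 - 2 = -6)
d(y) = (-6 + y)/(2*y) (d(y) = (y - 6)/(y + y) = (-6 + y)/((2*y)) = (-6 + y)*(1/(2*y)) = (-6 + y)/(2*y))
(a(-8, 6 + 4*t) + d(10))*15 = (4*(-8) + (½)*(-6 + 10)/10)*15 = (-32 + (½)*(⅒)*4)*15 = (-32 + ⅕)*15 = -159/5*15 = -477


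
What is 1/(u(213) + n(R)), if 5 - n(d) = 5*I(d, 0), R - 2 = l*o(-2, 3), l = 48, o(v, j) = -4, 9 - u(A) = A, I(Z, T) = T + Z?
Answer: 1/751 ≈ 0.0013316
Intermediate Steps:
u(A) = 9 - A
R = -190 (R = 2 + 48*(-4) = 2 - 192 = -190)
n(d) = 5 - 5*d (n(d) = 5 - 5*(0 + d) = 5 - 5*d)
1/(u(213) + n(R)) = 1/((9 - 1*213) + (5 - 5*(-190))) = 1/((9 - 213) + (5 + 950)) = 1/(-204 + 955) = 1/751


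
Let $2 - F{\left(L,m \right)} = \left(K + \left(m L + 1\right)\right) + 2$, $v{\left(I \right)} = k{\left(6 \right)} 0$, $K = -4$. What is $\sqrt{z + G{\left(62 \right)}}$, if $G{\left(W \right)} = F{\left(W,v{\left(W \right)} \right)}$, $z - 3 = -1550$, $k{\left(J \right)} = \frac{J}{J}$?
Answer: $2 i \sqrt{386} \approx 39.294 i$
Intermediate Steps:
$k{\left(J \right)} = 1$
$v{\left(I \right)} = 0$ ($v{\left(I \right)} = 1 \cdot 0 = 0$)
$z = -1547$ ($z = 3 - 1550 = -1547$)
$F{\left(L,m \right)} = 3 - L m$ ($F{\left(L,m \right)} = 2 - \left(\left(-4 + \left(m L + 1\right)\right) + 2\right) = 2 - \left(\left(-4 + \left(L m + 1\right)\right) + 2\right) = 2 - \left(\left(-4 + \left(1 + L m\right)\right) + 2\right) = 2 - \left(\left(-3 + L m\right) + 2\right) = 2 - \left(-1 + L m\right) = 3 - L m$)
$G{\left(W \right)} = 3$ ($G{\left(W \right)} = 3 - W 0 = 3 + 0 = 3$)
$\sqrt{z + G{\left(62 \right)}} = \sqrt{-1547 + 3} = \sqrt{-1544} = 2 i \sqrt{386}$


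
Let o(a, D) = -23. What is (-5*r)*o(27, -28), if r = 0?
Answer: 0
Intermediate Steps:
(-5*r)*o(27, -28) = -5*0*(-23) = 0*(-23) = 0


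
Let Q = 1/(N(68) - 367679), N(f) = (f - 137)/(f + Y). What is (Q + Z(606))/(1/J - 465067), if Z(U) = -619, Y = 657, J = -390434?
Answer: 10737272508133479/8067126157717192696 ≈ 0.0013310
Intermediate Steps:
N(f) = (-137 + f)/(657 + f) (N(f) = (f - 137)/(f + 657) = (-137 + f)/(657 + f))
Q = -725/266567344 (Q = 1/((-137 + 68)/(657 + 68) - 367679) = 1/(-69/725 - 367679) = 1/(-266567344/725) = -725/266567344 ≈ -2.7198e-6)
(Q + Z(606))/(1/J - 465067) = (-725/266567344 - 619)/(1/(-390434) - 465067) = -165005186661/(266567344*(-1/390434 - 465067)) = -165005186661/(266567344*(-181577969079/390434)) = -165005186661/266567344*(-390434/181577969079) = 10737272508133479/8067126157717192696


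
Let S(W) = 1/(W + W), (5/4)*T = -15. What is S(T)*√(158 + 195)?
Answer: -√353/24 ≈ -0.78285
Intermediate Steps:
T = -12 (T = (⅘)*(-15) = -12)
S(W) = 1/(2*W)
S(T)*√(158 + 195) = ((½)/(-12))*√(158 + 195) = ((½)*(-1/12))*√353 = -√353/24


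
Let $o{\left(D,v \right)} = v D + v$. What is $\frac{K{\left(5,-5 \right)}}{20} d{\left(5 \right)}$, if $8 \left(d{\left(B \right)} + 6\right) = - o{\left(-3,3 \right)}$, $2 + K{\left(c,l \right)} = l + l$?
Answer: $\frac{63}{20} \approx 3.15$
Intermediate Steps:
$o{\left(D,v \right)} = v + D v$ ($o{\left(D,v \right)} = D v + v = v + D v$)
$K{\left(c,l \right)} = -2 + 2 l$ ($K{\left(c,l \right)} = -2 + \left(l + l\right) = -2 + 2 l$)
$d{\left(B \right)} = - \frac{21}{4}$ ($d{\left(B \right)} = -6 + \frac{\left(-1\right) 3 \left(1 - 3\right)}{8} = -6 + \frac{\left(-1\right) 3 \left(-2\right)}{8} = -6 + \frac{\left(-1\right) \left(-6\right)}{8} = -6 + \frac{1}{8} \cdot 6 = -6 + \frac{3}{4} = - \frac{21}{4}$)
$\frac{K{\left(5,-5 \right)}}{20} d{\left(5 \right)} = \frac{-2 + 2 \left(-5\right)}{20} \left(- \frac{21}{4}\right) = \left(-2 - 10\right) \frac{1}{20} \left(- \frac{21}{4}\right) = \left(-12\right) \frac{1}{20} \left(- \frac{21}{4}\right) = \left(- \frac{3}{5}\right) \left(- \frac{21}{4}\right) = \frac{63}{20}$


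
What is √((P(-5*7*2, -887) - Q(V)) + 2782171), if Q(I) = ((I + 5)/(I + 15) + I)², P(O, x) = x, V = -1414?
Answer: √1535884518355/1399 ≈ 885.85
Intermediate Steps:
Q(I) = (I + (5 + I)/(15 + I))² (Q(I) = ((5 + I)/(15 + I) + I)² = (I + (5 + I)/(15 + I))²)
√((P(-5*7*2, -887) - Q(V)) + 2782171) = √((-887 - (5 + (-1414)² + 16*(-1414))²/(15 - 1414)²) + 2782171) = √((-887 - (5 + 1999396 - 22624)²/(-1399)²) + 2782171) = √((-887 - 1976777²/1957201) + 2782171) = √((-887 - 3907647307729/1957201) + 2782171) = √(-3909383345016/1957201 + 2782171) = √(1535884518355/1957201) = √1535884518355/1399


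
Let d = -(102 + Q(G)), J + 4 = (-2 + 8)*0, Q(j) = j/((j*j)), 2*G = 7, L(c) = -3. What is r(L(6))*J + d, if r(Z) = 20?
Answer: -1276/7 ≈ -182.29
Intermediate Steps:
G = 7/2 (G = (1/2)*7 = 7/2 ≈ 3.5000)
Q(j) = 1/j (Q(j) = j/(j**2) = j/j**2 = 1/j)
J = -4 (J = -4 + (-2 + 8)*0 = -4 + 6*0 = -4 + 0 = -4)
d = -716/7 (d = -(102 + 1/(7/2)) = -(102 + 2/7) = -1*716/7 = -716/7 ≈ -102.29)
r(L(6))*J + d = 20*(-4) - 716/7 = -80 - 716/7 = -1276/7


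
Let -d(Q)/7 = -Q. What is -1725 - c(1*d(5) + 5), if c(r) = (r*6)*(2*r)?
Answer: -20925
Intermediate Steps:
d(Q) = 7*Q (d(Q) = -(-7)*Q = 7*Q)
c(r) = 12*r² (c(r) = (6*r)*(2*r) = 12*r²)
-1725 - c(1*d(5) + 5) = -1725 - 12*(1*(7*5) + 5)² = -1725 - 12*(1*35 + 5)² = -1725 - 12*(35 + 5)² = -1725 - 12*40² = -1725 - 12*1600 = -1725 - 1*19200 = -1725 - 19200 = -20925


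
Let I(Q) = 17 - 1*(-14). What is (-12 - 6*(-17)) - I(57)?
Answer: 59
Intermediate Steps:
I(Q) = 31 (I(Q) = 17 + 14 = 31)
(-12 - 6*(-17)) - I(57) = (-12 - 6*(-17)) - 1*31 = (-12 + 102) - 31 = 90 - 31 = 59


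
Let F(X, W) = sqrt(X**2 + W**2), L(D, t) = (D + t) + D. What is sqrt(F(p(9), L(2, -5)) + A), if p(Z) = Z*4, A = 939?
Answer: sqrt(939 + sqrt(1297)) ≈ 31.225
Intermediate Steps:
p(Z) = 4*Z
L(D, t) = t + 2*D
F(X, W) = sqrt(W**2 + X**2)
sqrt(F(p(9), L(2, -5)) + A) = sqrt(sqrt((-5 + 2*2)**2 + (4*9)**2) + 939) = sqrt(sqrt((-5 + 4)**2 + 36**2) + 939) = sqrt(sqrt((-1)**2 + 1296) + 939) = sqrt(sqrt(1 + 1296) + 939) = sqrt(sqrt(1297) + 939) = sqrt(939 + sqrt(1297))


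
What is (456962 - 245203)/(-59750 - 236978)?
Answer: -211759/296728 ≈ -0.71365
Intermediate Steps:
(456962 - 245203)/(-59750 - 236978) = 211759/(-296728) = 211759*(-1/296728) = -211759/296728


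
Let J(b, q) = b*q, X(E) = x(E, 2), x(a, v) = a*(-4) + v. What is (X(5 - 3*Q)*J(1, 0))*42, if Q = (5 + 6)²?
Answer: 0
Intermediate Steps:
Q = 121 (Q = 11² = 121)
x(a, v) = v - 4*a (x(a, v) = -4*a + v = v - 4*a)
X(E) = 2 - 4*E
(X(5 - 3*Q)*J(1, 0))*42 = ((2 - 4*(5 - 3*121))*(1*0))*42 = ((2 - 4*(5 - 363))*0)*42 = ((2 - 4*(-358))*0)*42 = ((2 + 1432)*0)*42 = (1434*0)*42 = 0*42 = 0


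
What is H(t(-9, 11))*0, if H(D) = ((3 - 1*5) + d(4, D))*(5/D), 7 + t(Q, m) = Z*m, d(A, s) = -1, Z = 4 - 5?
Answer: 0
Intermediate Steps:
Z = -1
t(Q, m) = -7 - m
H(D) = -15/D (H(D) = ((3 - 1*5) - 1)*(5/D) = ((3 - 5) - 1)*(5/D) = (-2 - 1)*(5/D) = -15/D)
H(t(-9, 11))*0 = -15/(-7 - 1*11)*0 = -15/(-7 - 11)*0 = -15/(-18)*0 = -15*(-1/18)*0 = (⅚)*0 = 0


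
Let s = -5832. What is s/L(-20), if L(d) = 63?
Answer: -648/7 ≈ -92.571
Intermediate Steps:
s/L(-20) = -5832/63 = -5832*1/63 = -648/7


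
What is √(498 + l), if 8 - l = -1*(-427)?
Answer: √79 ≈ 8.8882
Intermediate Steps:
l = -419 (l = 8 - (-1)*(-427) = 8 - 1*427 = 8 - 427 = -419)
√(498 + l) = √(498 - 419) = √79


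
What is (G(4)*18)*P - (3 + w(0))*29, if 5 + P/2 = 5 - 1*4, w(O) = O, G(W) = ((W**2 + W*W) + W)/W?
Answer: -1383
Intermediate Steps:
G(W) = (W + 2*W**2)/W (G(W) = ((W**2 + W**2) + W)/W = (2*W**2 + W)/W = (W + 2*W**2)/W)
P = -8 (P = -10 + 2*(5 - 1*4) = -10 + 2*(5 - 4) = -10 + 2*1 = -10 + 2 = -8)
(G(4)*18)*P - (3 + w(0))*29 = ((1 + 2*4)*18)*(-8) - (3 + 0)*29 = ((1 + 8)*18)*(-8) - 3*29 = (9*18)*(-8) - 1*87 = 162*(-8) - 87 = -1296 - 87 = -1383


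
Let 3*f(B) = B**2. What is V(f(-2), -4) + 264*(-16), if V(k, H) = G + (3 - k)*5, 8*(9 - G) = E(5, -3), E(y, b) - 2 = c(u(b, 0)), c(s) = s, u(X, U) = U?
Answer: -50483/12 ≈ -4206.9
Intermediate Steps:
E(y, b) = 2 (E(y, b) = 2 + 0 = 2)
f(B) = B**2/3
G = 35/4 (G = 9 - 1/8*2 = 9 - 1/4 = 35/4 ≈ 8.7500)
V(k, H) = 95/4 - 5*k (V(k, H) = 35/4 + (3 - k)*5 = 35/4 + (15 - 5*k) = 95/4 - 5*k)
V(f(-2), -4) + 264*(-16) = (95/4 - 5*(-2)**2/3) + 264*(-16) = (95/4 - 5*4/3) - 4224 = (95/4 - 20/3) - 4224 = 205/12 - 4224 = -50483/12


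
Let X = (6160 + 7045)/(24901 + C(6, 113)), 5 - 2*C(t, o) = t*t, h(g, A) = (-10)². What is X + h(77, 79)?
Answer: 5003510/49771 ≈ 100.53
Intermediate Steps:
h(g, A) = 100
C(t, o) = 5/2 - t²/2 (C(t, o) = 5/2 - t*t/2 = 5/2 - t²/2)
X = 26410/49771 (X = (6160 + 7045)/(24901 + (5/2 - ½*6²)) = 13205/(24901 + (5/2 - ½*36)) = 13205/(24901 + (5/2 - 18)) = 13205/(24901 - 31/2) = 13205/(49771/2) = 13205*(2/49771) = 26410/49771 ≈ 0.53063)
X + h(77, 79) = 26410/49771 + 100 = 5003510/49771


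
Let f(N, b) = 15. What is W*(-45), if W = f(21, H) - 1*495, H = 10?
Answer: 21600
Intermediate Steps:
W = -480 (W = 15 - 1*495 = 15 - 495 = -480)
W*(-45) = -480*(-45) = 21600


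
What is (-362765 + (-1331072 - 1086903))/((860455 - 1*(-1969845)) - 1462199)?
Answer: -2780740/1368101 ≈ -2.0326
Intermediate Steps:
(-362765 + (-1331072 - 1086903))/((860455 - 1*(-1969845)) - 1462199) = (-362765 - 2417975)/((860455 + 1969845) - 1462199) = -2780740/(2830300 - 1462199) = -2780740/1368101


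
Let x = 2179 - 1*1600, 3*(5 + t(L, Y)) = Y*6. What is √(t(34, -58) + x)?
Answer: √458 ≈ 21.401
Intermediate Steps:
t(L, Y) = -5 + 2*Y (t(L, Y) = -5 + (Y*6)/3 = -5 + (6*Y)/3 = -5 + 2*Y)
x = 579 (x = 2179 - 1600 = 579)
√(t(34, -58) + x) = √((-5 + 2*(-58)) + 579) = √((-5 - 116) + 579) = √(-121 + 579) = √458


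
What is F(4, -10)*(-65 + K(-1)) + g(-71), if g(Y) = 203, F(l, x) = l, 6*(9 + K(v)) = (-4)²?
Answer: -247/3 ≈ -82.333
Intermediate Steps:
K(v) = -19/3 (K(v) = -9 + (⅙)*(-4)² = -9 + (⅙)*16 = -9 + 8/3 = -19/3)
F(4, -10)*(-65 + K(-1)) + g(-71) = 4*(-65 - 19/3) + 203 = 4*(-214/3) + 203 = -856/3 + 203 = -247/3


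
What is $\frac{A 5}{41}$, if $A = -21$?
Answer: $- \frac{105}{41} \approx -2.561$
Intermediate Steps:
$\frac{A 5}{41} = \frac{\left(-21\right) 5}{41} = \left(-105\right) \frac{1}{41} = - \frac{105}{41}$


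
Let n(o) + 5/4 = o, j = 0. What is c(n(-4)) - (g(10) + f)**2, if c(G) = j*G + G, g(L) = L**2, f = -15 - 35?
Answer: -10021/4 ≈ -2505.3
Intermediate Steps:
f = -50
n(o) = -5/4 + o
c(G) = G (c(G) = 0*G + G = 0 + G = G)
c(n(-4)) - (g(10) + f)**2 = (-5/4 - 4) - (10**2 - 50)**2 = -21/4 - (100 - 50)**2 = -21/4 - 1*50**2 = -21/4 - 1*2500 = -21/4 - 2500 = -10021/4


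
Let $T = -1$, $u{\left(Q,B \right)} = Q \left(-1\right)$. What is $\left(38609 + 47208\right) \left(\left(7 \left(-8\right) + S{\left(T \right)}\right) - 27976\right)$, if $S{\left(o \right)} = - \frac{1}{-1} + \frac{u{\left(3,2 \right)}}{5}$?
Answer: $- \frac{12027939086}{5} \approx -2.4056 \cdot 10^{9}$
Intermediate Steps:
$u{\left(Q,B \right)} = - Q$
$S{\left(o \right)} = \frac{2}{5}$ ($S{\left(o \right)} = - \frac{1}{-1} + \frac{\left(-1\right) 3}{5} = \left(-1\right) \left(-1\right) - \frac{3}{5} = 1 - \frac{3}{5} = \frac{2}{5}$)
$\left(38609 + 47208\right) \left(\left(7 \left(-8\right) + S{\left(T \right)}\right) - 27976\right) = \left(38609 + 47208\right) \left(\left(7 \left(-8\right) + \frac{2}{5}\right) - 27976\right) = 85817 \left(\left(-56 + \frac{2}{5}\right) - 27976\right) = 85817 \left(- \frac{278}{5} - 27976\right) = 85817 \left(- \frac{140158}{5}\right) = - \frac{12027939086}{5}$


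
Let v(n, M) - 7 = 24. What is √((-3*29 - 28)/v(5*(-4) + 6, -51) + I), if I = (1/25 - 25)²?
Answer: √371962211/775 ≈ 24.886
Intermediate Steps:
v(n, M) = 31 (v(n, M) = 7 + 24 = 31)
I = 389376/625 (I = (1/25 - 25)² = (-624/25)² = 389376/625 ≈ 623.00)
√((-3*29 - 28)/v(5*(-4) + 6, -51) + I) = √((-3*29 - 28)/31 + 389376/625) = √((-87 - 28)*(1/31) + 389376/625) = √(-115*1/31 + 389376/625) = √(-115/31 + 389376/625) = √(11998781/19375) = √371962211/775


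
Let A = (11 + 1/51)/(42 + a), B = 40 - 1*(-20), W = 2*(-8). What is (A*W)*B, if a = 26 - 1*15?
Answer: -179840/901 ≈ -199.60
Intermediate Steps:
W = -16
B = 60 (B = 40 + 20 = 60)
a = 11 (a = 26 - 15 = 11)
A = 562/2703 (A = (11 + 1/51)/(42 + 11) = (11 + 1/51)/53 = (562/51)*(1/53) = 562/2703 ≈ 0.20792)
(A*W)*B = ((562/2703)*(-16))*60 = -8992/2703*60 = -179840/901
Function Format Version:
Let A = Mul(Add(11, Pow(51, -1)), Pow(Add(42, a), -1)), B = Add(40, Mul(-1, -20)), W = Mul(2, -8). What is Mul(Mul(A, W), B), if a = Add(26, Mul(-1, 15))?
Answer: Rational(-179840, 901) ≈ -199.60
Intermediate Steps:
W = -16
B = 60 (B = Add(40, 20) = 60)
a = 11 (a = Add(26, -15) = 11)
A = Rational(562, 2703) (A = Mul(Add(11, Pow(51, -1)), Pow(Add(42, 11), -1)) = Mul(Add(11, Rational(1, 51)), Pow(53, -1)) = Mul(Rational(562, 51), Rational(1, 53)) = Rational(562, 2703) ≈ 0.20792)
Mul(Mul(A, W), B) = Mul(Mul(Rational(562, 2703), -16), 60) = Mul(Rational(-8992, 2703), 60) = Rational(-179840, 901)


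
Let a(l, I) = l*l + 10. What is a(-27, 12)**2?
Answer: 546121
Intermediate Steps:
a(l, I) = 10 + l**2 (a(l, I) = l**2 + 10 = 10 + l**2)
a(-27, 12)**2 = (10 + (-27)**2)**2 = (10 + 729)**2 = 739**2 = 546121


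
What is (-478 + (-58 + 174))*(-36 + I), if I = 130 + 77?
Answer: -61902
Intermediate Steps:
I = 207
(-478 + (-58 + 174))*(-36 + I) = (-478 + (-58 + 174))*(-36 + 207) = (-478 + 116)*171 = -362*171 = -61902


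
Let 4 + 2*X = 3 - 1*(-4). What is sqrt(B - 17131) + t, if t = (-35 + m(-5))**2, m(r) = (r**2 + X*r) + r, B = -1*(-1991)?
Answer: 2025/4 + 2*I*sqrt(3785) ≈ 506.25 + 123.04*I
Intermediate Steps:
X = 3/2 (X = -2 + (3 - 1*(-4))/2 = -2 + (3 + 4)/2 = -2 + (1/2)*7 = -2 + 7/2 = 3/2 ≈ 1.5000)
B = 1991
m(r) = r**2 + 5*r/2 (m(r) = (r**2 + 3*r/2) + r = r**2 + 5*r/2)
t = 2025/4 (t = (-35 + (1/2)*(-5)*(5 + 2*(-5)))**2 = (-35 + (1/2)*(-5)*(5 - 10))**2 = (-35 + (1/2)*(-5)*(-5))**2 = (-35 + 25/2)**2 = (-45/2)**2 = 2025/4 ≈ 506.25)
sqrt(B - 17131) + t = sqrt(1991 - 17131) + 2025/4 = sqrt(-15140) + 2025/4 = 2*I*sqrt(3785) + 2025/4 = 2025/4 + 2*I*sqrt(3785)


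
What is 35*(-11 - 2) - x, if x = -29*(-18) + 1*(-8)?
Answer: -969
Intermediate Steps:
x = 514 (x = 522 - 8 = 514)
35*(-11 - 2) - x = 35*(-11 - 2) - 1*514 = 35*(-13) - 514 = -455 - 514 = -969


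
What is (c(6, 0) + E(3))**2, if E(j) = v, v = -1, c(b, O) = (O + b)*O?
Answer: 1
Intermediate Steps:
c(b, O) = O*(O + b)
E(j) = -1
(c(6, 0) + E(3))**2 = (0*(0 + 6) - 1)**2 = (0*6 - 1)**2 = (0 - 1)**2 = (-1)**2 = 1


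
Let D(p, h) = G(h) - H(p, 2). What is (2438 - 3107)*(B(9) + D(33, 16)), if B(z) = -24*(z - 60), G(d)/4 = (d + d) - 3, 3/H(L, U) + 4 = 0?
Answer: -3587847/4 ≈ -8.9696e+5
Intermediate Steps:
H(L, U) = -¾ (H(L, U) = 3/(-4 + 0) = 3/(-4) = 3*(-¼) = -¾)
G(d) = -12 + 8*d (G(d) = 4*((d + d) - 3) = 4*(2*d - 3) = 4*(-3 + 2*d) = -12 + 8*d)
D(p, h) = -45/4 + 8*h (D(p, h) = (-12 + 8*h) - 1*(-¾) = (-12 + 8*h) + ¾ = -45/4 + 8*h)
B(z) = 1440 - 24*z (B(z) = -24*(-60 + z) = 1440 - 24*z)
(2438 - 3107)*(B(9) + D(33, 16)) = (2438 - 3107)*((1440 - 24*9) + (-45/4 + 8*16)) = -669*((1440 - 216) + (-45/4 + 128)) = -669*(1224 + 467/4) = -669*5363/4 = -3587847/4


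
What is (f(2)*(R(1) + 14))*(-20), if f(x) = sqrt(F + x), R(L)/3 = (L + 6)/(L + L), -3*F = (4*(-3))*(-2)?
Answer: -490*I*sqrt(6) ≈ -1200.3*I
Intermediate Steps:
F = -8 (F = -4*(-3)*(-2)/3 = -(-4)*(-2) = -1/3*24 = -8)
R(L) = 3*(6 + L)/(2*L) (R(L) = 3*((L + 6)/(L + L)) = 3*((6 + L)/((2*L))) = 3*((6 + L)*(1/(2*L))) = 3*((6 + L)/(2*L)) = 3*(6 + L)/(2*L))
f(x) = sqrt(-8 + x)
(f(2)*(R(1) + 14))*(-20) = (sqrt(-8 + 2)*((3/2 + 9/1) + 14))*(-20) = (sqrt(-6)*((3/2 + 9*1) + 14))*(-20) = ((I*sqrt(6))*((3/2 + 9) + 14))*(-20) = ((I*sqrt(6))*(21/2 + 14))*(-20) = ((I*sqrt(6))*(49/2))*(-20) = (49*I*sqrt(6)/2)*(-20) = -490*I*sqrt(6)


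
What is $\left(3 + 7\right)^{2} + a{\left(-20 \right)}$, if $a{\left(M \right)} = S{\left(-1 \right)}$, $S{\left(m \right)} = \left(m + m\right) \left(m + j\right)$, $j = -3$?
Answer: $108$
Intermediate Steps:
$S{\left(m \right)} = 2 m \left(-3 + m\right)$ ($S{\left(m \right)} = \left(m + m\right) \left(m - 3\right) = 2 m \left(-3 + m\right)$)
$a{\left(M \right)} = 8$ ($a{\left(M \right)} = 2 \left(-1\right) \left(-3 - 1\right) = 2 \left(-1\right) \left(-4\right) = 8$)
$\left(3 + 7\right)^{2} + a{\left(-20 \right)} = \left(3 + 7\right)^{2} + 8 = 10^{2} + 8 = 100 + 8 = 108$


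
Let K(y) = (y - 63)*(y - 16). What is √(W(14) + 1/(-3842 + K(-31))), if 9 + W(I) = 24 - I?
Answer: √577/24 ≈ 1.0009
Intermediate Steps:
W(I) = 15 - I (W(I) = -9 + (24 - I) = 15 - I)
K(y) = (-63 + y)*(-16 + y)
√(W(14) + 1/(-3842 + K(-31))) = √((15 - 1*14) + 1/(-3842 + (1008 + (-31)² - 79*(-31)))) = √((15 - 14) + 1/(-3842 + (1008 + 961 + 2449))) = √(1 + 1/(-3842 + 4418)) = √(1 + 1/576) = √(577/576) = √577/24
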